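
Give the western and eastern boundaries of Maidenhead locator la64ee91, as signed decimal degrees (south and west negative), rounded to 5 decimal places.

Field L=11, A=0: +11·20° lon, +0·10° lat → SW at lon 40°, lat -90°.
Square 6, 4: +6·2° lon, +4·1° lat → SW at lon 52°, lat -86°.
Subsquare e=4, e=4: +4·0.0833333° lon, +4·0.0416667° lat → SW at lon 52.3333°, lat -85.8333°.
Extended square 9, 1: +9·0.00833333° lon, +1·0.00416667° lat → SW at lon 52.4083°, lat -85.8292°.
Cell spans 0.00833333° lon × 0.00416667° lat.
west 52.40833, east 52.41667.

52.40833, 52.41667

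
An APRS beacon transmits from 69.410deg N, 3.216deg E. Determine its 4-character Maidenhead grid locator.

JP19

Shift to the Maidenhead origin (180°W, 90°S): lon 183.22, lat 159.41.
Field: 183.22/20 → 9 → J, 159.41/10 → 15 → P; chars JP.
Square: 3.22/2 → 1, 9.41/1 → 9; chars 19.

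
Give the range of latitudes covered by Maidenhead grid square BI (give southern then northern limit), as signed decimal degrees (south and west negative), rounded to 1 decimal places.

-10.0, 0.0

Field B=1, I=8: +1·20° lon, +8·10° lat → SW at lon -160°, lat -10°.
Cell spans 20° lon × 10° lat.
south -10.0, north 0.0.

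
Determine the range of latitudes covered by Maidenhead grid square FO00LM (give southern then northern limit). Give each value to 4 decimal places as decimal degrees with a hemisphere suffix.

50.5000° N, 50.5417° N

Field F=5, O=14: +5·20° lon, +14·10° lat → SW at lon -80°, lat 50°.
Square 0, 0: +0·2° lon, +0·1° lat → SW at lon -80°, lat 50°.
Subsquare l=11, m=12: +11·0.0833333° lon, +12·0.0416667° lat → SW at lon -79.0833°, lat 50.5°.
Cell spans 0.0833333° lon × 0.0416667° lat.
south 50.5000° N, north 50.5417° N.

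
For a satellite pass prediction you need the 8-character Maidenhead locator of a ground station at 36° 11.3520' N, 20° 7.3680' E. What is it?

KM06be45

Offset from 180°W / 90°S: lon 200.12280°, lat 126.18920°.
Field: 200.12280/20 → 10 → K, 126.18920/10 → 12 → M; chars KM.
Square: 0.12280/2 → 0, 6.18920/1 → 6; chars 06.
Subsquare: 0.12280/0.0833333 → 1 → b, 0.18920/0.0416667 → 4 → e; chars be.
Extended square: 0.03947/0.00833333 → 4, 0.02253/0.00416667 → 5; chars 45.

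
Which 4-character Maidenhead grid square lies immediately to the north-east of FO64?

FO75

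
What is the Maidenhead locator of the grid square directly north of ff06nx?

Latitude subsquare x = 23; +1 → 24, wraps to 0 = a, carry into square.
Latitude square 6; +1 → 7.
The longitude characters are unchanged.

FF07na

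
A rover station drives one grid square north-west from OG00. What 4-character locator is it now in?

NG91

Longitude square 0; −1 → -1, wraps to 9, carry into field.
Longitude field O = 14; −1 → 13 = N.
Latitude square 0; +1 → 1.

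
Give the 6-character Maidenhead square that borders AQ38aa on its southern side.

Latitude subsquare a = 0; −1 → -1, wraps to 23 = x, carry into square.
Latitude square 8; −1 → 7.
The longitude characters are unchanged.

AQ37ax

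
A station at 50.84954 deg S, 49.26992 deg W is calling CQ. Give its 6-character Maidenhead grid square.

GD59id

Add 180° to longitude and 90° to latitude: 130.7301, 39.1505.
Field: lon ⌊130.7301/20⌋ = 6 → G; lat ⌊39.1505/10⌋ = 3 → D.
Square: lon ⌊10.7301/2⌋ = 5; lat ⌊9.1505/1⌋ = 9.
Subsquare: lon ⌊0.7301/0.0833333⌋ = 8 → i; lat ⌊0.1505/0.0416667⌋ = 3 → d.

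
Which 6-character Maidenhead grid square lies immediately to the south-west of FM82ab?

FM72xa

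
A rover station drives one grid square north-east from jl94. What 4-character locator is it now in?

KL05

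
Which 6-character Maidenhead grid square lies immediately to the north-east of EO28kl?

Longitude subsquare k = 10; +1 → 11 = l.
Latitude subsquare l = 11; +1 → 12 = m.

EO28lm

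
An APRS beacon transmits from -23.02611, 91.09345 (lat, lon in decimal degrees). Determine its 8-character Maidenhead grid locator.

Shift to the Maidenhead origin (180°W, 90°S): lon 271.09345, lat 66.97389.
Field (20°×10°, letters A–R): 271.09345/20 → 13 → N, 66.97389/10 → 6 → G; chars NG.
Square (2°×1°, digits 0–9): 11.09345/2 → 5, 6.97389/1 → 6; chars 56.
Subsquare (5′×2.5′, letters a–x): 1.09345/0.0833333 → 13 → n, 0.97389/0.0416667 → 23 → x; chars nx.
Extended square (30″×15″, digits 0–9): 0.01012/0.00833333 → 1, 0.01556/0.00416667 → 3; chars 13.

NG56nx13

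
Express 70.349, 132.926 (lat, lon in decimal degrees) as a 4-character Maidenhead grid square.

PQ60

Shift to the Maidenhead origin (180°W, 90°S): lon 312.93, lat 160.35.
Field: 312.93/20 → 15 → P, 160.35/10 → 16 → Q; chars PQ.
Square: 12.93/2 → 6, 0.35/1 → 0; chars 60.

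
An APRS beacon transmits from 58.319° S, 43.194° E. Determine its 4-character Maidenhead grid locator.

Shift to the Maidenhead origin (180°W, 90°S): lon 223.19, lat 31.68.
Field: lon ⌊223.19/20⌋ = 11 → L; lat ⌊31.68/10⌋ = 3 → D.
Square: lon ⌊3.19/2⌋ = 1; lat ⌊1.68/1⌋ = 1.

LD11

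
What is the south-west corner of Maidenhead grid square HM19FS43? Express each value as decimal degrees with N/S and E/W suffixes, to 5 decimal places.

Field H=7, M=12: +7·20° lon, +12·10° lat → SW at lon -40°, lat 30°.
Square 1, 9: +1·2° lon, +9·1° lat → SW at lon -38°, lat 39°.
Subsquare f=5, s=18: +5·0.0833333° lon, +18·0.0416667° lat → SW at lon -37.5833°, lat 39.75°.
Extended square 4, 3: +4·0.00833333° lon, +3·0.00416667° lat → SW at lon -37.55°, lat 39.7625°.
latitude 39.76250° N, longitude 37.55000° W.

39.76250° N, 37.55000° W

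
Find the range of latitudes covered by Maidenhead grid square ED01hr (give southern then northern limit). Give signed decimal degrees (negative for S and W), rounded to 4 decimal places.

Field E=4, D=3: +4·20° lon, +3·10° lat → SW at lon -100°, lat -60°.
Square 0, 1: +0·2° lon, +1·1° lat → SW at lon -100°, lat -59°.
Subsquare h=7, r=17: +7·0.0833333° lon, +17·0.0416667° lat → SW at lon -99.4167°, lat -58.2917°.
Cell spans 0.0833333° lon × 0.0416667° lat.
south -58.2917, north -58.2500.

-58.2917, -58.2500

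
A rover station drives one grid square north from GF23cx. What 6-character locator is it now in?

GF24ca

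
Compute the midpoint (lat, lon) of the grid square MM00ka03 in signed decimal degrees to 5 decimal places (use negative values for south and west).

Field M=12, M=12: +12·20° lon, +12·10° lat → SW at lon 60°, lat 30°.
Square 0, 0: +0·2° lon, +0·1° lat → SW at lon 60°, lat 30°.
Subsquare k=10, a=0: +10·0.0833333° lon, +0·0.0416667° lat → SW at lon 60.8333°, lat 30°.
Extended square 0, 3: +0·0.00833333° lon, +3·0.00416667° lat → SW at lon 60.8333°, lat 30.0125°.
Cell spans 0.00833333° lon × 0.00416667° lat. Centre is SW corner plus half of each.
latitude 30.01458, longitude 60.83750.

30.01458, 60.83750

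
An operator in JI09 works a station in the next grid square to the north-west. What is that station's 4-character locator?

IJ90

Longitude square 0; −1 → -1, wraps to 9, carry into field.
Longitude field J = 9; −1 → 8 = I.
Latitude square 9; +1 → 10, wraps to 0, carry into field.
Latitude field I = 8; +1 → 9 = J.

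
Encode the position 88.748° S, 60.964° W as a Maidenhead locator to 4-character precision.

FA91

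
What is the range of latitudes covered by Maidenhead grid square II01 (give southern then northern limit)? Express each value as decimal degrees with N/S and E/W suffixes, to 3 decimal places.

9.000° S, 8.000° S

Field I=8, I=8: +8·20° lon, +8·10° lat → SW at lon -20°, lat -10°.
Square 0, 1: +0·2° lon, +1·1° lat → SW at lon -20°, lat -9°.
Cell spans 2° lon × 1° lat.
south 9.000° S, north 8.000° S.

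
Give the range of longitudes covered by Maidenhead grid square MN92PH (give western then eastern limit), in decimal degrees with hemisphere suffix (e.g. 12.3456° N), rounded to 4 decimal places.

79.2500° E, 79.3333° E

Field M=12, N=13: +12·20° lon, +13·10° lat → SW at lon 60°, lat 40°.
Square 9, 2: +9·2° lon, +2·1° lat → SW at lon 78°, lat 42°.
Subsquare p=15, h=7: +15·0.0833333° lon, +7·0.0416667° lat → SW at lon 79.25°, lat 42.2917°.
Cell spans 0.0833333° lon × 0.0416667° lat.
west 79.2500° E, east 79.3333° E.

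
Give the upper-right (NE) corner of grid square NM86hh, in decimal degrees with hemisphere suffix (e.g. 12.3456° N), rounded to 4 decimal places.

36.3333° N, 96.6667° E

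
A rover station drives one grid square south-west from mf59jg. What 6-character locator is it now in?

Longitude subsquare j = 9; −1 → 8 = i.
Latitude subsquare g = 6; −1 → 5 = f.

MF59if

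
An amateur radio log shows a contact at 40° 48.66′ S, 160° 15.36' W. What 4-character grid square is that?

Shift to the Maidenhead origin (180°W, 90°S): lon 19.74, lat 49.19.
Field: lon ⌊19.74/20⌋ = 0 → A; lat ⌊49.19/10⌋ = 4 → E.
Square: lon ⌊19.74/2⌋ = 9; lat ⌊9.19/1⌋ = 9.

AE99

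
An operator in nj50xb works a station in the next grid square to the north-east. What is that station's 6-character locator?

Longitude subsquare x = 23; +1 → 24, wraps to 0 = a, carry into square.
Longitude square 5; +1 → 6.
Latitude subsquare b = 1; +1 → 2 = c.

NJ60ac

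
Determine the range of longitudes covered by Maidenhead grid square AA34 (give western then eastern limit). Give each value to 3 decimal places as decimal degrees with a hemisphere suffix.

174.000° W, 172.000° W

Field A=0, A=0: +0·20° lon, +0·10° lat → SW at lon -180°, lat -90°.
Square 3, 4: +3·2° lon, +4·1° lat → SW at lon -174°, lat -86°.
Cell spans 2° lon × 1° lat.
west 174.000° W, east 172.000° W.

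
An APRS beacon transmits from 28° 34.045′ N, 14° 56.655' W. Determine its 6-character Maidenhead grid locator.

Add 180° to longitude and 90° to latitude: 165.0557, 118.5674.
Field: 165.0557/20 → 8 → I, 118.5674/10 → 11 → L; chars IL.
Square: 5.0557/2 → 2, 8.5674/1 → 8; chars 28.
Subsquare: 1.0557/0.0833333 → 12 → m, 0.5674/0.0416667 → 13 → n; chars mn.

IL28mn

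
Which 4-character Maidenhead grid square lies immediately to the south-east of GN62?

GN71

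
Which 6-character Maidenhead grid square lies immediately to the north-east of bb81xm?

Longitude subsquare x = 23; +1 → 24, wraps to 0 = a, carry into square.
Longitude square 8; +1 → 9.
Latitude subsquare m = 12; +1 → 13 = n.

BB91an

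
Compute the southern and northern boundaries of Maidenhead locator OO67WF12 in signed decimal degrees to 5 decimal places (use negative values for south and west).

Field O=14, O=14: +14·20° lon, +14·10° lat → SW at lon 100°, lat 50°.
Square 6, 7: +6·2° lon, +7·1° lat → SW at lon 112°, lat 57°.
Subsquare w=22, f=5: +22·0.0833333° lon, +5·0.0416667° lat → SW at lon 113.833°, lat 57.2083°.
Extended square 1, 2: +1·0.00833333° lon, +2·0.00416667° lat → SW at lon 113.842°, lat 57.2167°.
Cell spans 0.00833333° lon × 0.00416667° lat.
south 57.21667, north 57.22083.

57.21667, 57.22083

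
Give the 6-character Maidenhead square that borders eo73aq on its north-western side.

EO63xr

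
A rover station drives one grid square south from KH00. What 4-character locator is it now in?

KG09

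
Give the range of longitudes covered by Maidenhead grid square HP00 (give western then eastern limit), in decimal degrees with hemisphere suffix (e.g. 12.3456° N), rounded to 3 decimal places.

40.000° W, 38.000° W

Field H=7, P=15: +7·20° lon, +15·10° lat → SW at lon -40°, lat 60°.
Square 0, 0: +0·2° lon, +0·1° lat → SW at lon -40°, lat 60°.
Cell spans 2° lon × 1° lat.
west 40.000° W, east 38.000° W.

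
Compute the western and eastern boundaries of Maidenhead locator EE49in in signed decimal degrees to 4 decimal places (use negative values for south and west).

-91.3333, -91.2500

Field E=4, E=4: +4·20° lon, +4·10° lat → SW at lon -100°, lat -50°.
Square 4, 9: +4·2° lon, +9·1° lat → SW at lon -92°, lat -41°.
Subsquare i=8, n=13: +8·0.0833333° lon, +13·0.0416667° lat → SW at lon -91.3333°, lat -40.4583°.
Cell spans 0.0833333° lon × 0.0416667° lat.
west -91.3333, east -91.2500.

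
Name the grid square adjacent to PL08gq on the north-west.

Longitude subsquare g = 6; −1 → 5 = f.
Latitude subsquare q = 16; +1 → 17 = r.

PL08fr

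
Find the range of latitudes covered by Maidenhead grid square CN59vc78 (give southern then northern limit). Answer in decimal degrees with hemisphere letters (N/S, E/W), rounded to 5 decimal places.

49.11667° N, 49.12083° N

Field C=2, N=13: +2·20° lon, +13·10° lat → SW at lon -140°, lat 40°.
Square 5, 9: +5·2° lon, +9·1° lat → SW at lon -130°, lat 49°.
Subsquare v=21, c=2: +21·0.0833333° lon, +2·0.0416667° lat → SW at lon -128.25°, lat 49.0833°.
Extended square 7, 8: +7·0.00833333° lon, +8·0.00416667° lat → SW at lon -128.192°, lat 49.1167°.
Cell spans 0.00833333° lon × 0.00416667° lat.
south 49.11667° N, north 49.12083° N.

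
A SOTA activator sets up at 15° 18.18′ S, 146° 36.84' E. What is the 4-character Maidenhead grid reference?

Add 180° to longitude and 90° to latitude: 326.61, 74.70.
Field: lon ⌊326.61/20⌋ = 16 → Q; lat ⌊74.70/10⌋ = 7 → H.
Square: lon ⌊6.61/2⌋ = 3; lat ⌊4.70/1⌋ = 4.

QH34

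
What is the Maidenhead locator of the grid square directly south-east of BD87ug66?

Longitude extended square 6; +1 → 7.
Latitude extended square 6; −1 → 5.

BD87ug75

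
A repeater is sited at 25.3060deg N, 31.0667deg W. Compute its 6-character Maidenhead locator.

Offset from 180°W / 90°S: lon 148.9333°, lat 115.3060°.
Field: lon ⌊148.9333/20⌋ = 7 → H; lat ⌊115.3060/10⌋ = 11 → L.
Square: lon ⌊8.9333/2⌋ = 4; lat ⌊5.3060/1⌋ = 5.
Subsquare: lon ⌊0.9333/0.0833333⌋ = 11 → l; lat ⌊0.3060/0.0416667⌋ = 7 → h.

HL45lh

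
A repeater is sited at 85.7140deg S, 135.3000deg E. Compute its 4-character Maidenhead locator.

PA74

Shift to the Maidenhead origin (180°W, 90°S): lon 315.30, lat 4.29.
Field (20°×10°, letters A–R): 315.30/20 → 15 → P, 4.29/10 → 0 → A; chars PA.
Square (2°×1°, digits 0–9): 15.30/2 → 7, 4.29/1 → 4; chars 74.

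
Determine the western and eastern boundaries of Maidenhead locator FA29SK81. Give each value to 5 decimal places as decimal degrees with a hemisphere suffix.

74.43333° W, 74.42500° W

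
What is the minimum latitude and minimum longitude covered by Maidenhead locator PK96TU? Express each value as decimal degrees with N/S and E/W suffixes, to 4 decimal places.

16.8333° N, 139.5833° E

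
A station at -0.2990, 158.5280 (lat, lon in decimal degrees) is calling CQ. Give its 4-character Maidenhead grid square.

Add 180° to longitude and 90° to latitude: 338.53, 89.70.
Field: lon ⌊338.53/20⌋ = 16 → Q; lat ⌊89.70/10⌋ = 8 → I.
Square: lon ⌊18.53/2⌋ = 9; lat ⌊9.70/1⌋ = 9.

QI99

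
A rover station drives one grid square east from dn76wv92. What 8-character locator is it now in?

DN76xv02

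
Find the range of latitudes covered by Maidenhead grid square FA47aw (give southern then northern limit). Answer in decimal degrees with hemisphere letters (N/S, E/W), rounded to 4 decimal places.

82.0833° S, 82.0417° S

Field F=5, A=0: +5·20° lon, +0·10° lat → SW at lon -80°, lat -90°.
Square 4, 7: +4·2° lon, +7·1° lat → SW at lon -72°, lat -83°.
Subsquare a=0, w=22: +0·0.0833333° lon, +22·0.0416667° lat → SW at lon -72°, lat -82.0833°.
Cell spans 0.0833333° lon × 0.0416667° lat.
south 82.0833° S, north 82.0417° S.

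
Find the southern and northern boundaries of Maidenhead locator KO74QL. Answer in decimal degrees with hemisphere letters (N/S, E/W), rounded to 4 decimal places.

Field K=10, O=14: +10·20° lon, +14·10° lat → SW at lon 20°, lat 50°.
Square 7, 4: +7·2° lon, +4·1° lat → SW at lon 34°, lat 54°.
Subsquare q=16, l=11: +16·0.0833333° lon, +11·0.0416667° lat → SW at lon 35.3333°, lat 54.4583°.
Cell spans 0.0833333° lon × 0.0416667° lat.
south 54.4583° N, north 54.5000° N.

54.4583° N, 54.5000° N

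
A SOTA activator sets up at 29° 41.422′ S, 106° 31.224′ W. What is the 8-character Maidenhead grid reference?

DG60rh74

Add 180° to longitude and 90° to latitude: 73.47960, 60.30963.
Field: lon ⌊73.47960/20⌋ = 3 → D; lat ⌊60.30963/10⌋ = 6 → G.
Square: lon ⌊13.47960/2⌋ = 6; lat ⌊0.30963/1⌋ = 0.
Subsquare: lon ⌊1.47960/0.0833333⌋ = 17 → r; lat ⌊0.30963/0.0416667⌋ = 7 → h.
Extended square: lon ⌊0.06293/0.00833333⌋ = 7; lat ⌊0.01797/0.00416667⌋ = 4.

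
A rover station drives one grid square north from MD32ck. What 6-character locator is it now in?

Latitude subsquare k = 10; +1 → 11 = l.
The longitude characters are unchanged.

MD32cl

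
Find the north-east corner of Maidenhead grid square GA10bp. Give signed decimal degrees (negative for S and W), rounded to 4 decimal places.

-89.3333, -57.8333

Field G=6, A=0: +6·20° lon, +0·10° lat → SW at lon -60°, lat -90°.
Square 1, 0: +1·2° lon, +0·1° lat → SW at lon -58°, lat -90°.
Subsquare b=1, p=15: +1·0.0833333° lon, +15·0.0416667° lat → SW at lon -57.9167°, lat -89.375°.
Cell spans 0.0833333° lon × 0.0416667° lat. NE corner is SW corner plus one full cell.
latitude -89.3333, longitude -57.8333.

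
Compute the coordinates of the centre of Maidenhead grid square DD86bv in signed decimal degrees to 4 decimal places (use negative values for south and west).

Field D=3, D=3: +3·20° lon, +3·10° lat → SW at lon -120°, lat -60°.
Square 8, 6: +8·2° lon, +6·1° lat → SW at lon -104°, lat -54°.
Subsquare b=1, v=21: +1·0.0833333° lon, +21·0.0416667° lat → SW at lon -103.917°, lat -53.125°.
Cell spans 0.0833333° lon × 0.0416667° lat. Centre is SW corner plus half of each.
latitude -53.1042, longitude -103.8750.

-53.1042, -103.8750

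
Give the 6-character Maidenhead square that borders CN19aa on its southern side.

CN18ax

Latitude subsquare a = 0; −1 → -1, wraps to 23 = x, carry into square.
Latitude square 9; −1 → 8.
The longitude characters are unchanged.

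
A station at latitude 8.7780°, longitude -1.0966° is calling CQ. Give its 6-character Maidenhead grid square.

IJ98ks

Add 180° to longitude and 90° to latitude: 178.9034, 98.7780.
Field: lon ⌊178.9034/20⌋ = 8 → I; lat ⌊98.7780/10⌋ = 9 → J.
Square: lon ⌊18.9034/2⌋ = 9; lat ⌊8.7780/1⌋ = 8.
Subsquare: lon ⌊0.9034/0.0833333⌋ = 10 → k; lat ⌊0.7780/0.0416667⌋ = 18 → s.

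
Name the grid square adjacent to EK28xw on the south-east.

EK38av

Longitude subsquare x = 23; +1 → 24, wraps to 0 = a, carry into square.
Longitude square 2; +1 → 3.
Latitude subsquare w = 22; −1 → 21 = v.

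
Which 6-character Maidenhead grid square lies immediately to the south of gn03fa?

GN02fx

Latitude subsquare a = 0; −1 → -1, wraps to 23 = x, carry into square.
Latitude square 3; −1 → 2.
The longitude characters are unchanged.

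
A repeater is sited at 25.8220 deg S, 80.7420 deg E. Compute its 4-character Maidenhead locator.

Offset from 180°W / 90°S: lon 260.74°, lat 64.18°.
Field (20°×10°, letters A–R): lon ⌊260.74/20⌋ = 13 → N; lat ⌊64.18/10⌋ = 6 → G.
Square (2°×1°, digits 0–9): lon ⌊0.74/2⌋ = 0; lat ⌊4.18/1⌋ = 4.

NG04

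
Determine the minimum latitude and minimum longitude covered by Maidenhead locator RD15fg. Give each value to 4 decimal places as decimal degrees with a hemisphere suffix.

54.7500° S, 162.4167° E

Field R=17, D=3: +17·20° lon, +3·10° lat → SW at lon 160°, lat -60°.
Square 1, 5: +1·2° lon, +5·1° lat → SW at lon 162°, lat -55°.
Subsquare f=5, g=6: +5·0.0833333° lon, +6·0.0416667° lat → SW at lon 162.417°, lat -54.75°.
latitude 54.7500° S, longitude 162.4167° E.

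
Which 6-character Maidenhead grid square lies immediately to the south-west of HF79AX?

HF69xw

Longitude subsquare a = 0; −1 → -1, wraps to 23 = x, carry into square.
Longitude square 7; −1 → 6.
Latitude subsquare x = 23; −1 → 22 = w.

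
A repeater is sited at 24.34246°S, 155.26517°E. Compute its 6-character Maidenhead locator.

Shift to the Maidenhead origin (180°W, 90°S): lon 335.2652, lat 65.6575.
Field: lon ⌊335.2652/20⌋ = 16 → Q; lat ⌊65.6575/10⌋ = 6 → G.
Square: lon ⌊15.2652/2⌋ = 7; lat ⌊5.6575/1⌋ = 5.
Subsquare: lon ⌊1.2652/0.0833333⌋ = 15 → p; lat ⌊0.6575/0.0416667⌋ = 15 → p.

QG75pp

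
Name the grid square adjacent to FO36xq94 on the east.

Longitude extended square 9; +1 → 10, wraps to 0, carry into subsquare.
Longitude subsquare x = 23; +1 → 24, wraps to 0 = a, carry into square.
Longitude square 3; +1 → 4.
The latitude characters are unchanged.

FO46aq04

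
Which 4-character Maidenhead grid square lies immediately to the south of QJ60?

QI69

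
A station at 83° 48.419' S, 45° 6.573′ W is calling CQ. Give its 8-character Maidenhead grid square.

GA76ke66

Offset from 180°W / 90°S: lon 134.89045°, lat 6.19302°.
Field (20°×10°, letters A–R): lon ⌊134.89045/20⌋ = 6 → G; lat ⌊6.19302/10⌋ = 0 → A.
Square (2°×1°, digits 0–9): lon ⌊14.89045/2⌋ = 7; lat ⌊6.19302/1⌋ = 6.
Subsquare (5′×2.5′, letters a–x): lon ⌊0.89045/0.0833333⌋ = 10 → k; lat ⌊0.19302/0.0416667⌋ = 4 → e.
Extended square (30″×15″, digits 0–9): lon ⌊0.05712/0.00833333⌋ = 6; lat ⌊0.02635/0.00416667⌋ = 6.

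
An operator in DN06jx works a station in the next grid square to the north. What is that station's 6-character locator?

DN07ja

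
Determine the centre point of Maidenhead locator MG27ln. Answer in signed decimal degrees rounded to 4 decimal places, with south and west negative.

-22.4375, 64.9583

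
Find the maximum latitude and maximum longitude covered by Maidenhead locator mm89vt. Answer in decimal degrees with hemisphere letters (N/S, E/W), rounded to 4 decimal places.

39.8333° N, 77.8333° E

Field M=12, M=12: +12·20° lon, +12·10° lat → SW at lon 60°, lat 30°.
Square 8, 9: +8·2° lon, +9·1° lat → SW at lon 76°, lat 39°.
Subsquare v=21, t=19: +21·0.0833333° lon, +19·0.0416667° lat → SW at lon 77.75°, lat 39.7917°.
Cell spans 0.0833333° lon × 0.0416667° lat. NE corner is SW corner plus one full cell.
latitude 39.8333° N, longitude 77.8333° E.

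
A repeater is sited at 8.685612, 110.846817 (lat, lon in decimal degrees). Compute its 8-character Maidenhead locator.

OJ58kq14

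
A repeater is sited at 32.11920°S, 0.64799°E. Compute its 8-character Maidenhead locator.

JF07hv71

Offset from 180°W / 90°S: lon 180.64799°, lat 57.88080°.
Field: 180.64799/20 → 9 → J, 57.88080/10 → 5 → F; chars JF.
Square: 0.64799/2 → 0, 7.88080/1 → 7; chars 07.
Subsquare: 0.64799/0.0833333 → 7 → h, 0.88080/0.0416667 → 21 → v; chars hv.
Extended square: 0.06466/0.00833333 → 7, 0.00580/0.00416667 → 1; chars 71.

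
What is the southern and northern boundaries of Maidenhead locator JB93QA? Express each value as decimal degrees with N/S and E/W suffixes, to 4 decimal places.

77.0000° S, 76.9583° S

Field J=9, B=1: +9·20° lon, +1·10° lat → SW at lon 0°, lat -80°.
Square 9, 3: +9·2° lon, +3·1° lat → SW at lon 18°, lat -77°.
Subsquare q=16, a=0: +16·0.0833333° lon, +0·0.0416667° lat → SW at lon 19.3333°, lat -77°.
Cell spans 0.0833333° lon × 0.0416667° lat.
south 77.0000° S, north 76.9583° S.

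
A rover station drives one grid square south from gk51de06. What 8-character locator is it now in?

Latitude extended square 6; −1 → 5.
The longitude characters are unchanged.

GK51de05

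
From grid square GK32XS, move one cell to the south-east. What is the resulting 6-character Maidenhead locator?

GK42ar

Longitude subsquare x = 23; +1 → 24, wraps to 0 = a, carry into square.
Longitude square 3; +1 → 4.
Latitude subsquare s = 18; −1 → 17 = r.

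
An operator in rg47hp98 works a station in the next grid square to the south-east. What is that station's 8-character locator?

RG47ip07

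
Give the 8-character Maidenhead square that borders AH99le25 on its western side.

AH99le15

Longitude extended square 2; −1 → 1.
The latitude characters are unchanged.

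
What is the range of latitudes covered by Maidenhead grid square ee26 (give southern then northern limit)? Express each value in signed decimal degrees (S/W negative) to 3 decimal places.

Field E=4, E=4: +4·20° lon, +4·10° lat → SW at lon -100°, lat -50°.
Square 2, 6: +2·2° lon, +6·1° lat → SW at lon -96°, lat -44°.
Cell spans 2° lon × 1° lat.
south -44.000, north -43.000.

-44.000, -43.000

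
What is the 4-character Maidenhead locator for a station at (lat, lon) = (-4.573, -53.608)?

GI35

Add 180° to longitude and 90° to latitude: 126.39, 85.43.
Field (20°×10°, letters A–R): lon ⌊126.39/20⌋ = 6 → G; lat ⌊85.43/10⌋ = 8 → I.
Square (2°×1°, digits 0–9): lon ⌊6.39/2⌋ = 3; lat ⌊5.43/1⌋ = 5.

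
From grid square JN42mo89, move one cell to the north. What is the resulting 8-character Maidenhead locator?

Latitude extended square 9; +1 → 10, wraps to 0, carry into subsquare.
Latitude subsquare o = 14; +1 → 15 = p.
The longitude characters are unchanged.

JN42mp80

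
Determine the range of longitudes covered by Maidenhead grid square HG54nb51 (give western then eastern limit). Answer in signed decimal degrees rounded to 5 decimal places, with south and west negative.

-28.87500, -28.86667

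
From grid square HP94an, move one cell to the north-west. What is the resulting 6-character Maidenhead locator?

Longitude subsquare a = 0; −1 → -1, wraps to 23 = x, carry into square.
Longitude square 9; −1 → 8.
Latitude subsquare n = 13; +1 → 14 = o.

HP84xo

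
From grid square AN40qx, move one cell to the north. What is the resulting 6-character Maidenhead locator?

AN41qa

Latitude subsquare x = 23; +1 → 24, wraps to 0 = a, carry into square.
Latitude square 0; +1 → 1.
The longitude characters are unchanged.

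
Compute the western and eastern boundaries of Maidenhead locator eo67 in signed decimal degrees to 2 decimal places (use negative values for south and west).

-88.00, -86.00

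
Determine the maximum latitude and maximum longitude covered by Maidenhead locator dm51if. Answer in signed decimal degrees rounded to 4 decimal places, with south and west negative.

31.2500, -109.2500

Field D=3, M=12: +3·20° lon, +12·10° lat → SW at lon -120°, lat 30°.
Square 5, 1: +5·2° lon, +1·1° lat → SW at lon -110°, lat 31°.
Subsquare i=8, f=5: +8·0.0833333° lon, +5·0.0416667° lat → SW at lon -109.333°, lat 31.2083°.
Cell spans 0.0833333° lon × 0.0416667° lat. NE corner is SW corner plus one full cell.
latitude 31.2500, longitude -109.2500.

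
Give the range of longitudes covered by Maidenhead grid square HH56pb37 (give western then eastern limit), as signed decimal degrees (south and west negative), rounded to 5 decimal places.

-28.72500, -28.71667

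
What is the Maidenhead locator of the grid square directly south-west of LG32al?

Longitude subsquare a = 0; −1 → -1, wraps to 23 = x, carry into square.
Longitude square 3; −1 → 2.
Latitude subsquare l = 11; −1 → 10 = k.

LG22xk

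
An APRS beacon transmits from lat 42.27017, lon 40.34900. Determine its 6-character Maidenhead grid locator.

LN02eg

Add 180° to longitude and 90° to latitude: 220.3490, 132.2702.
Field: lon ⌊220.3490/20⌋ = 11 → L; lat ⌊132.2702/10⌋ = 13 → N.
Square: lon ⌊0.3490/2⌋ = 0; lat ⌊2.2702/1⌋ = 2.
Subsquare: lon ⌊0.3490/0.0833333⌋ = 4 → e; lat ⌊0.2702/0.0416667⌋ = 6 → g.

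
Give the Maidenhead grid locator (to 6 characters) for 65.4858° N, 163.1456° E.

RP15nl

Offset from 180°W / 90°S: lon 343.1456°, lat 155.4858°.
Field: 343.1456/20 → 17 → R, 155.4858/10 → 15 → P; chars RP.
Square: 3.1456/2 → 1, 5.4858/1 → 5; chars 15.
Subsquare: 1.1456/0.0833333 → 13 → n, 0.4858/0.0416667 → 11 → l; chars nl.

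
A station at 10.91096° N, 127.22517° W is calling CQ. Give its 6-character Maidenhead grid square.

CK60jv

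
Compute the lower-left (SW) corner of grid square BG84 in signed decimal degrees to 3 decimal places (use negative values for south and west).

Field B=1, G=6: +1·20° lon, +6·10° lat → SW at lon -160°, lat -30°.
Square 8, 4: +8·2° lon, +4·1° lat → SW at lon -144°, lat -26°.
latitude -26.000, longitude -144.000.

-26.000, -144.000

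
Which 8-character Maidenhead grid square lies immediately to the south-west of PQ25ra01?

Longitude extended square 0; −1 → -1, wraps to 9, carry into subsquare.
Longitude subsquare r = 17; −1 → 16 = q.
Latitude extended square 1; −1 → 0.

PQ25qa90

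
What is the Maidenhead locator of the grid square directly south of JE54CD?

Latitude subsquare d = 3; −1 → 2 = c.
The longitude characters are unchanged.

JE54cc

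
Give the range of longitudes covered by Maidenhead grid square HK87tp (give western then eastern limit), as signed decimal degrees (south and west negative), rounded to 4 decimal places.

Field H=7, K=10: +7·20° lon, +10·10° lat → SW at lon -40°, lat 10°.
Square 8, 7: +8·2° lon, +7·1° lat → SW at lon -24°, lat 17°.
Subsquare t=19, p=15: +19·0.0833333° lon, +15·0.0416667° lat → SW at lon -22.4167°, lat 17.625°.
Cell spans 0.0833333° lon × 0.0416667° lat.
west -22.4167, east -22.3333.

-22.4167, -22.3333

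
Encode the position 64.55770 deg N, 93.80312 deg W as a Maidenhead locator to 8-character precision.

EP34cn33

Offset from 180°W / 90°S: lon 86.19688°, lat 154.55770°.
Field: 86.19688/20 → 4 → E, 154.55770/10 → 15 → P; chars EP.
Square: 6.19688/2 → 3, 4.55770/1 → 4; chars 34.
Subsquare: 0.19688/0.0833333 → 2 → c, 0.55770/0.0416667 → 13 → n; chars cn.
Extended square: 0.03021/0.00833333 → 3, 0.01603/0.00416667 → 3; chars 33.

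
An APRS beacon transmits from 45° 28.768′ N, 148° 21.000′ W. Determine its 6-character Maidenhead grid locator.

Add 180° to longitude and 90° to latitude: 31.6500, 135.4795.
Field: 31.6500/20 → 1 → B, 135.4795/10 → 13 → N; chars BN.
Square: 11.6500/2 → 5, 5.4795/1 → 5; chars 55.
Subsquare: 1.6500/0.0833333 → 19 → t, 0.4795/0.0416667 → 11 → l; chars tl.

BN55tl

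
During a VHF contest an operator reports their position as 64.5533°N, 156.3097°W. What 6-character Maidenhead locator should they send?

BP14un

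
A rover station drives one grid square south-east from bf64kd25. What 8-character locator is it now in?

BF64kd34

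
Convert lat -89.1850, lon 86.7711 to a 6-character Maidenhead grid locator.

NA30jt

Offset from 180°W / 90°S: lon 266.7711°, lat 0.8150°.
Field: 266.7711/20 → 13 → N, 0.8150/10 → 0 → A; chars NA.
Square: 6.7711/2 → 3, 0.8150/1 → 0; chars 30.
Subsquare: 0.7711/0.0833333 → 9 → j, 0.8150/0.0416667 → 19 → t; chars jt.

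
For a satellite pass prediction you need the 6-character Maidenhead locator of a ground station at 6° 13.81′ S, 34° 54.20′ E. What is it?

KI73ks

Offset from 180°W / 90°S: lon 214.9033°, lat 83.7698°.
Field: 214.9033/20 → 10 → K, 83.7698/10 → 8 → I; chars KI.
Square: 14.9033/2 → 7, 3.7698/1 → 3; chars 73.
Subsquare: 0.9033/0.0833333 → 10 → k, 0.7698/0.0416667 → 18 → s; chars ks.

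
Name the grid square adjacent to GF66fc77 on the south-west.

GF66fc66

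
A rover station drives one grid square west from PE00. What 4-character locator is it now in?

OE90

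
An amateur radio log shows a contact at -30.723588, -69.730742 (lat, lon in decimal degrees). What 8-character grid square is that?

FF59dg26

Add 180° to longitude and 90° to latitude: 110.26926, 59.27641.
Field (20°×10°, letters A–R): 110.26926/20 → 5 → F, 59.27641/10 → 5 → F; chars FF.
Square (2°×1°, digits 0–9): 10.26926/2 → 5, 9.27641/1 → 9; chars 59.
Subsquare (5′×2.5′, letters a–x): 0.26926/0.0833333 → 3 → d, 0.27641/0.0416667 → 6 → g; chars dg.
Extended square (30″×15″, digits 0–9): 0.01926/0.00833333 → 2, 0.02641/0.00416667 → 6; chars 26.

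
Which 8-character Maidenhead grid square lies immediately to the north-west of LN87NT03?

LN87mt94

Longitude extended square 0; −1 → -1, wraps to 9, carry into subsquare.
Longitude subsquare n = 13; −1 → 12 = m.
Latitude extended square 3; +1 → 4.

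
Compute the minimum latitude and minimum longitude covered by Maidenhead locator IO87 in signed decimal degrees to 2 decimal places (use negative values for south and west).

57.00, -4.00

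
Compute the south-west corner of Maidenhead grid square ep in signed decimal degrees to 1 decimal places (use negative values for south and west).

60.0, -100.0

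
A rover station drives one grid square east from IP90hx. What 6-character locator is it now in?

IP90ix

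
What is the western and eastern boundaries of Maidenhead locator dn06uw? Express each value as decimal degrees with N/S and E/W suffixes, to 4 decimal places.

Field D=3, N=13: +3·20° lon, +13·10° lat → SW at lon -120°, lat 40°.
Square 0, 6: +0·2° lon, +6·1° lat → SW at lon -120°, lat 46°.
Subsquare u=20, w=22: +20·0.0833333° lon, +22·0.0416667° lat → SW at lon -118.333°, lat 46.9167°.
Cell spans 0.0833333° lon × 0.0416667° lat.
west 118.3333° W, east 118.2500° W.

118.3333° W, 118.2500° W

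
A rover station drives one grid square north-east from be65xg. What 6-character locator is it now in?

Longitude subsquare x = 23; +1 → 24, wraps to 0 = a, carry into square.
Longitude square 6; +1 → 7.
Latitude subsquare g = 6; +1 → 7 = h.

BE75ah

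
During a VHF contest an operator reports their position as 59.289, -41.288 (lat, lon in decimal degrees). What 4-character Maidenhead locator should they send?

Add 180° to longitude and 90° to latitude: 138.71, 149.29.
Field (20°×10°, letters A–R): 138.71/20 → 6 → G, 149.29/10 → 14 → O; chars GO.
Square (2°×1°, digits 0–9): 18.71/2 → 9, 9.29/1 → 9; chars 99.

GO99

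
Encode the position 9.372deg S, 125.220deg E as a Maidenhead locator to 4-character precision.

PI20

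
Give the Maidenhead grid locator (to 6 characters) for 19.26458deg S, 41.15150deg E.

LH00nr

Add 180° to longitude and 90° to latitude: 221.1515, 70.7354.
Field (20°×10°, letters A–R): 221.1515/20 → 11 → L, 70.7354/10 → 7 → H; chars LH.
Square (2°×1°, digits 0–9): 1.1515/2 → 0, 0.7354/1 → 0; chars 00.
Subsquare (5′×2.5′, letters a–x): 1.1515/0.0833333 → 13 → n, 0.7354/0.0416667 → 17 → r; chars nr.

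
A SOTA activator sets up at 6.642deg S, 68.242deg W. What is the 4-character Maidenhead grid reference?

FI53

Shift to the Maidenhead origin (180°W, 90°S): lon 111.76, lat 83.36.
Field: lon ⌊111.76/20⌋ = 5 → F; lat ⌊83.36/10⌋ = 8 → I.
Square: lon ⌊11.76/2⌋ = 5; lat ⌊3.36/1⌋ = 3.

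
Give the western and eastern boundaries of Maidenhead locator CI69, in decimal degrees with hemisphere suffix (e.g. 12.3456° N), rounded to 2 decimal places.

128.00° W, 126.00° W

Field C=2, I=8: +2·20° lon, +8·10° lat → SW at lon -140°, lat -10°.
Square 6, 9: +6·2° lon, +9·1° lat → SW at lon -128°, lat -1°.
Cell spans 2° lon × 1° lat.
west 128.00° W, east 126.00° W.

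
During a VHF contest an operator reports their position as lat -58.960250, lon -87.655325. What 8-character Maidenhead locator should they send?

Offset from 180°W / 90°S: lon 92.34467°, lat 31.03975°.
Field: lon ⌊92.34467/20⌋ = 4 → E; lat ⌊31.03975/10⌋ = 3 → D.
Square: lon ⌊12.34467/2⌋ = 6; lat ⌊1.03975/1⌋ = 1.
Subsquare: lon ⌊0.34467/0.0833333⌋ = 4 → e; lat ⌊0.03975/0.0416667⌋ = 0 → a.
Extended square: lon ⌊0.01134/0.00833333⌋ = 1; lat ⌊0.03975/0.00416667⌋ = 9.

ED61ea19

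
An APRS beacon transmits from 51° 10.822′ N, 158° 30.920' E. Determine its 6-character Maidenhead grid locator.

Offset from 180°W / 90°S: lon 338.5153°, lat 141.1804°.
Field: 338.5153/20 → 16 → Q, 141.1804/10 → 14 → O; chars QO.
Square: 18.5153/2 → 9, 1.1804/1 → 1; chars 91.
Subsquare: 0.5153/0.0833333 → 6 → g, 0.1804/0.0416667 → 4 → e; chars ge.

QO91ge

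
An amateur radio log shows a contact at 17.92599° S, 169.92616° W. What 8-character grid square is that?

AH52ab87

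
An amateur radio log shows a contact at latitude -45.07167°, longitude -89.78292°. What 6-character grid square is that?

Add 180° to longitude and 90° to latitude: 90.2171, 44.9283.
Field (20°×10°, letters A–R): lon ⌊90.2171/20⌋ = 4 → E; lat ⌊44.9283/10⌋ = 4 → E.
Square (2°×1°, digits 0–9): lon ⌊10.2171/2⌋ = 5; lat ⌊4.9283/1⌋ = 4.
Subsquare (5′×2.5′, letters a–x): lon ⌊0.2171/0.0833333⌋ = 2 → c; lat ⌊0.9283/0.0416667⌋ = 22 → w.

EE54cw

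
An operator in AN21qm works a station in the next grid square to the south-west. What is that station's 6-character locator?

Longitude subsquare q = 16; −1 → 15 = p.
Latitude subsquare m = 12; −1 → 11 = l.

AN21pl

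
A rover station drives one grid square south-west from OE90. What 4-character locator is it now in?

Longitude square 9; −1 → 8.
Latitude square 0; −1 → -1, wraps to 9, carry into field.
Latitude field E = 4; −1 → 3 = D.

OD89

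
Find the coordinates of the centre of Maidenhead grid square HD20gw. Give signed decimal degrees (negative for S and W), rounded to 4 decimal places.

-59.0625, -35.4583

Field H=7, D=3: +7·20° lon, +3·10° lat → SW at lon -40°, lat -60°.
Square 2, 0: +2·2° lon, +0·1° lat → SW at lon -36°, lat -60°.
Subsquare g=6, w=22: +6·0.0833333° lon, +22·0.0416667° lat → SW at lon -35.5°, lat -59.0833°.
Cell spans 0.0833333° lon × 0.0416667° lat. Centre is SW corner plus half of each.
latitude -59.0625, longitude -35.4583.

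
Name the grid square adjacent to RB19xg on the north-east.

Longitude subsquare x = 23; +1 → 24, wraps to 0 = a, carry into square.
Longitude square 1; +1 → 2.
Latitude subsquare g = 6; +1 → 7 = h.

RB29ah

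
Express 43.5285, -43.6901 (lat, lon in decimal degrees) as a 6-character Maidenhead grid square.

GN83dm

Shift to the Maidenhead origin (180°W, 90°S): lon 136.3099, lat 133.5285.
Field: 136.3099/20 → 6 → G, 133.5285/10 → 13 → N; chars GN.
Square: 16.3099/2 → 8, 3.5285/1 → 3; chars 83.
Subsquare: 0.3099/0.0833333 → 3 → d, 0.5285/0.0416667 → 12 → m; chars dm.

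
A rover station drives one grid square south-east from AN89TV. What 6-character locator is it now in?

Longitude subsquare t = 19; +1 → 20 = u.
Latitude subsquare v = 21; −1 → 20 = u.

AN89uu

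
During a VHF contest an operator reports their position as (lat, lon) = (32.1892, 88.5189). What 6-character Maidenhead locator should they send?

Shift to the Maidenhead origin (180°W, 90°S): lon 268.5189, lat 122.1892.
Field: lon ⌊268.5189/20⌋ = 13 → N; lat ⌊122.1892/10⌋ = 12 → M.
Square: lon ⌊8.5189/2⌋ = 4; lat ⌊2.1892/1⌋ = 2.
Subsquare: lon ⌊0.5189/0.0833333⌋ = 6 → g; lat ⌊0.1892/0.0416667⌋ = 4 → e.

NM42ge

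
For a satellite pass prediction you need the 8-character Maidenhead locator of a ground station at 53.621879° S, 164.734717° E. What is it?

Shift to the Maidenhead origin (180°W, 90°S): lon 344.73472, lat 36.37812.
Field (20°×10°, letters A–R): lon ⌊344.73472/20⌋ = 17 → R; lat ⌊36.37812/10⌋ = 3 → D.
Square (2°×1°, digits 0–9): lon ⌊4.73472/2⌋ = 2; lat ⌊6.37812/1⌋ = 6.
Subsquare (5′×2.5′, letters a–x): lon ⌊0.73472/0.0833333⌋ = 8 → i; lat ⌊0.37812/0.0416667⌋ = 9 → j.
Extended square (30″×15″, digits 0–9): lon ⌊0.06805/0.00833333⌋ = 8; lat ⌊0.00312/0.00416667⌋ = 0.

RD26ij80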